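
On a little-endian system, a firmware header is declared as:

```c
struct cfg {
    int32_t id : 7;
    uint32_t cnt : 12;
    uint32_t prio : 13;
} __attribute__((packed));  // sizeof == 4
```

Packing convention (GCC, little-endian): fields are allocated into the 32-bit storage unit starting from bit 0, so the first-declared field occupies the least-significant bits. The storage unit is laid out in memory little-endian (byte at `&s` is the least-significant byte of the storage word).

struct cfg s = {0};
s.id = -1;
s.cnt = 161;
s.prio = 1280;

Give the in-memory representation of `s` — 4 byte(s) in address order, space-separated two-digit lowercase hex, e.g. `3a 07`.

id:7 = -1 → 0x7f << 0 → word 0x0000007f
cnt:12 = 161 → 0xa1 << 7 → word 0x000050ff
prio:13 = 1280 → 0x500 << 19 → word 0x280050ff
word = 0x280050ff → little-endian bytes:
  [0]=0xff  [1]=0x50  [2]=0x00  [3]=0x28

ff 50 00 28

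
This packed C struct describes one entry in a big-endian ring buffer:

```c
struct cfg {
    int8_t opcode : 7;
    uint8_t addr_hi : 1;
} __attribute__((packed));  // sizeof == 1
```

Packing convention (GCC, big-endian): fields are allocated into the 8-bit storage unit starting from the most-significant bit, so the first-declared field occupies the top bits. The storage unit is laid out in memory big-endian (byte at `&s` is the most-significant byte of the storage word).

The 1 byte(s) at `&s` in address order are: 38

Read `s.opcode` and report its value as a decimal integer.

[0]=0x38 (big-endian) → word 0x38
opcode:7 @ bit 1 → (0x38>>1)&0x7f = 0x1c  ←
addr_hi:1 @ bit 0 → (0x38>>0)&0x1 = 0x0
opcode signed 7b, MSB=0: value = 28

28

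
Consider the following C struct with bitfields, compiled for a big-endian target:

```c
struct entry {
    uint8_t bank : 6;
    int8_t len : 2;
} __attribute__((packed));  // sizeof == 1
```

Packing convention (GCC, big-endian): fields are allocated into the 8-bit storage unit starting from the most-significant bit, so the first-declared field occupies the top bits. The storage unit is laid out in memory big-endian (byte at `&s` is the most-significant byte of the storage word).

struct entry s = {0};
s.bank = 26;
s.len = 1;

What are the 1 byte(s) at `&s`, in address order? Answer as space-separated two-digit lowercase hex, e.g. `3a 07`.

bank:6 = 26 → 0x1a << 2 → word 0x68
len:2 = 1 → 0x1 << 0 → word 0x69
word = 0x69 → big-endian bytes:
  [0]=0x69

69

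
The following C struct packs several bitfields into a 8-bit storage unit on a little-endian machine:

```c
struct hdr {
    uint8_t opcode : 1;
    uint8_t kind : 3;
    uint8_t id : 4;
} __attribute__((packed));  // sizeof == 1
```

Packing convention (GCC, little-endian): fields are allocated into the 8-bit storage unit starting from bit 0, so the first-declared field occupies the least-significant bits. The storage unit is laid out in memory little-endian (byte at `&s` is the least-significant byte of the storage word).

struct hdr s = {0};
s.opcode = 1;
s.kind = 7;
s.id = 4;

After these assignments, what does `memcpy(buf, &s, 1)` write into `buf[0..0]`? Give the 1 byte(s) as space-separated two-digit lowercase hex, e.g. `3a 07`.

4f

[0+:1] opcode=1 & 0x1 = 0x1; word=0x01
[1+:3] kind=7 & 0x7 = 0x7; word=0x0f
[4+:4] id=4 & 0xf = 0x4; word=0x4f
word = 0x4f → little-endian bytes:
  [0]=0x4f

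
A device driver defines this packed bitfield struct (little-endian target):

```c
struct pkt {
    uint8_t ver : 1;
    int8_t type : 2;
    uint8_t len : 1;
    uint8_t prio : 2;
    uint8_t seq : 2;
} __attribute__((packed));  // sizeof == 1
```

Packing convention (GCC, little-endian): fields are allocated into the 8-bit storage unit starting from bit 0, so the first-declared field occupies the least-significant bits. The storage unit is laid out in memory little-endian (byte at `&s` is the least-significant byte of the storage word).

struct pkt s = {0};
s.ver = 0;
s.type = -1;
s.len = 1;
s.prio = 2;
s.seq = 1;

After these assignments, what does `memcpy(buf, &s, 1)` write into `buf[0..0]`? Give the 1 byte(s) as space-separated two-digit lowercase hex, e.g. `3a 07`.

ver:1 = 0 → 0x0 << 0 → word 0x00
type:2 = -1 → 0x3 << 1 → word 0x06
len:1 = 1 → 0x1 << 3 → word 0x0e
prio:2 = 2 → 0x2 << 4 → word 0x2e
seq:2 = 1 → 0x1 << 6 → word 0x6e
word = 0x6e → little-endian bytes:
  [0]=0x6e

6e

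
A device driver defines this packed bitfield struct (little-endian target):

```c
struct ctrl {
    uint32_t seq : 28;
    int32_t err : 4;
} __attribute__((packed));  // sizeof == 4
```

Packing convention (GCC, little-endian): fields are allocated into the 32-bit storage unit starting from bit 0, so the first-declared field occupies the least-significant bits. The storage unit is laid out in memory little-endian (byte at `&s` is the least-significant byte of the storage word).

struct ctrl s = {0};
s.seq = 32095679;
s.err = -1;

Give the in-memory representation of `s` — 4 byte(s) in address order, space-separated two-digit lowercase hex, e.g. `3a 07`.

bf bd e9 f1

[0+:28] seq=32095679 & 0xfffffff = 0x1e9bdbf; word=0x01e9bdbf
[28+:4] err=-1 & 0xf = 0xf; word=0xf1e9bdbf
word = 0xf1e9bdbf → little-endian bytes:
  [0]=0xbf  [1]=0xbd  [2]=0xe9  [3]=0xf1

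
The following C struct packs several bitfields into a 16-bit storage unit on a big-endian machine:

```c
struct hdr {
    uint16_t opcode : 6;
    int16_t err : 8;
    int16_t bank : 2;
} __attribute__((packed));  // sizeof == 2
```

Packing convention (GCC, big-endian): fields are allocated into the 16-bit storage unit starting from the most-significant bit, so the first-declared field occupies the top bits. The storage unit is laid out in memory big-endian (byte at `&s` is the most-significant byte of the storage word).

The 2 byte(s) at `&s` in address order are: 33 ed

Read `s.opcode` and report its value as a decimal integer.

[0]=0x33 [1]=0xed (big-endian) → word 0x33ed
opcode [10+:6] = (word>>10) & 0x3f = 12  ←
err [2+:8] = (word>>2) & 0xff = 251
bank [0+:2] = (word>>0) & 0x3 = 1

12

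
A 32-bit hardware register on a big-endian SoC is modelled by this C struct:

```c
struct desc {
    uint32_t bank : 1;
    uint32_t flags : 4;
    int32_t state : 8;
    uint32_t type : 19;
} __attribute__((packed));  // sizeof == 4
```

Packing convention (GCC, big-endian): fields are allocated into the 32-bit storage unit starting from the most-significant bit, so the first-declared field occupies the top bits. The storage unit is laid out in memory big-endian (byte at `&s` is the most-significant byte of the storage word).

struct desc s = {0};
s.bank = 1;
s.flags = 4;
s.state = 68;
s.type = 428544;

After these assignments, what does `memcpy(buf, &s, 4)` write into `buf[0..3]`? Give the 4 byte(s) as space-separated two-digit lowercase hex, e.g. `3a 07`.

[31+:1] bank=1 & 0x1 = 0x1; word=0x80000000
[27+:4] flags=4 & 0xf = 0x4; word=0xa0000000
[19+:8] state=68 & 0xff = 0x44; word=0xa2200000
[0+:19] type=428544 & 0x7ffff = 0x68a00; word=0xa2268a00
word = 0xa2268a00 → big-endian bytes:
  [0]=0xa2  [1]=0x26  [2]=0x8a  [3]=0x00

a2 26 8a 00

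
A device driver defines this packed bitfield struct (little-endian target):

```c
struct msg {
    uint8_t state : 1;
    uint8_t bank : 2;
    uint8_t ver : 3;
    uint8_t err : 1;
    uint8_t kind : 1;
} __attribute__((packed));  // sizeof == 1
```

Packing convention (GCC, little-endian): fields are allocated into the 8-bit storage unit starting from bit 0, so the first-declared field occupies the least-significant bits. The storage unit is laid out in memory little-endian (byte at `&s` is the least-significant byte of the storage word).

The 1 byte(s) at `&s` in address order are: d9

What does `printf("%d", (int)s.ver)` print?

[0]=0xd9 (little-endian) → word 0xd9
state:1 @ bit 0 → (0xd9>>0)&0x1 = 0x1
bank:2 @ bit 1 → (0xd9>>1)&0x3 = 0x0
ver:3 @ bit 3 → (0xd9>>3)&0x7 = 0x3  ←
err:1 @ bit 6 → (0xd9>>6)&0x1 = 0x1
kind:1 @ bit 7 → (0xd9>>7)&0x1 = 0x1

3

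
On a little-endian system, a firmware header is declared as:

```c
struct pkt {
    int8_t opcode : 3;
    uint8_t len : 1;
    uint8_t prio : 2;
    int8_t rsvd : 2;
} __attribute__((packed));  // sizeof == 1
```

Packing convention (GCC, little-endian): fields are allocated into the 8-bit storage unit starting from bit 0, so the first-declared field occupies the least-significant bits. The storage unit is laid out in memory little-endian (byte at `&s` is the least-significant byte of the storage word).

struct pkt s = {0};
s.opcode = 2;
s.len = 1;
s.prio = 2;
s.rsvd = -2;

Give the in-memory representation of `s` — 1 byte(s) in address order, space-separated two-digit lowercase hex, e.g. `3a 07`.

opcode:3 = 2 → 0x2 << 0 → word 0x02
len:1 = 1 → 0x1 << 3 → word 0x0a
prio:2 = 2 → 0x2 << 4 → word 0x2a
rsvd:2 = -2 → 0x2 << 6 → word 0xaa
word = 0xaa → little-endian bytes:
  [0]=0xaa

aa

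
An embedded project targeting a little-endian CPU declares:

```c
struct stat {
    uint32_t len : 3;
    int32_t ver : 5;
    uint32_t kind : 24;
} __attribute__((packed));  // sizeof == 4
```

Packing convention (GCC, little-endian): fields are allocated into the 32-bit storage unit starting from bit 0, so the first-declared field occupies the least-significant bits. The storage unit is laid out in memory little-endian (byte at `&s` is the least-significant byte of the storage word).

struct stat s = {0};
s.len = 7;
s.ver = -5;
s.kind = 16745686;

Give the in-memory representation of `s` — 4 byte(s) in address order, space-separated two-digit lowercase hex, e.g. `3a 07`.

[0+:3] len=7 & 0x7 = 0x7; word=0x00000007
[3+:5] ver=-5 & 0x1f = 0x1b; word=0x000000df
[8+:24] kind=16745686 & 0xffffff = 0xff84d6; word=0xff84d6df
word = 0xff84d6df → little-endian bytes:
  [0]=0xdf  [1]=0xd6  [2]=0x84  [3]=0xff

df d6 84 ff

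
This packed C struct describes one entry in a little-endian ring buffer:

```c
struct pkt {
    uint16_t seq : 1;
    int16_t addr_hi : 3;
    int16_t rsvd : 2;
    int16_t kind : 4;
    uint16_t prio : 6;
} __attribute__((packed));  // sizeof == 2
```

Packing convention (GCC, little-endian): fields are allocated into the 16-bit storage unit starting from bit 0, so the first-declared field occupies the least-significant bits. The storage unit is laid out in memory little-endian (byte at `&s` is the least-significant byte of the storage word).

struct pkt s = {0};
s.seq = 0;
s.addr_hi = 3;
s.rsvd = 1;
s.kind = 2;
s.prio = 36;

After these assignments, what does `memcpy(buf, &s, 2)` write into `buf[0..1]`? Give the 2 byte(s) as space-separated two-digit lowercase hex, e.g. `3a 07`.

96 90

seq:1 = 0 → 0x0 << 0 → word 0x0000
addr_hi:3 = 3 → 0x3 << 1 → word 0x0006
rsvd:2 = 1 → 0x1 << 4 → word 0x0016
kind:4 = 2 → 0x2 << 6 → word 0x0096
prio:6 = 36 → 0x24 << 10 → word 0x9096
word = 0x9096 → little-endian bytes:
  [0]=0x96  [1]=0x90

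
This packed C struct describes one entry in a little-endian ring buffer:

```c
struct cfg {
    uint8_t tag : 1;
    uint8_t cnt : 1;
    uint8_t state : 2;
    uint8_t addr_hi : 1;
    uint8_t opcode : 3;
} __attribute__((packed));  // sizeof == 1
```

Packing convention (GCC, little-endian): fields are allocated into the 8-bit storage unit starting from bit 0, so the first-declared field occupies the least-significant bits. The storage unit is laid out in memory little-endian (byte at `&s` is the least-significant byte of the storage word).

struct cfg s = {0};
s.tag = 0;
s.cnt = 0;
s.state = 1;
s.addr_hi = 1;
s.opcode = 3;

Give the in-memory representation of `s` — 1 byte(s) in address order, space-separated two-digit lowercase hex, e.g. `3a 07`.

74

tag:1 = 0 → 0x0 << 0 → word 0x00
cnt:1 = 0 → 0x0 << 1 → word 0x00
state:2 = 1 → 0x1 << 2 → word 0x04
addr_hi:1 = 1 → 0x1 << 4 → word 0x14
opcode:3 = 3 → 0x3 << 5 → word 0x74
word = 0x74 → little-endian bytes:
  [0]=0x74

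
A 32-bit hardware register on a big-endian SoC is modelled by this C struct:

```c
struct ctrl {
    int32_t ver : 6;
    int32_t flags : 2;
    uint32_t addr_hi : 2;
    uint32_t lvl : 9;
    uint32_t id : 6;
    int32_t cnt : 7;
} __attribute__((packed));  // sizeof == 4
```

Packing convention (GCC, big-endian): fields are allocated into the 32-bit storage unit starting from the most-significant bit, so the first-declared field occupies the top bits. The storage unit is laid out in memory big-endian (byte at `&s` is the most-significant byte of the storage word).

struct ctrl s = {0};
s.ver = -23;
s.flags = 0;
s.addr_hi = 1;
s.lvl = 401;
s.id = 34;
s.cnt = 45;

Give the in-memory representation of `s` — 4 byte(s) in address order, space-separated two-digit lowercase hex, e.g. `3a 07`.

a4 72 31 2d

[26+:6] ver=-23 & 0x3f = 0x29; word=0xa4000000
[24+:2] flags=0 & 0x3 = 0x0; word=0xa4000000
[22+:2] addr_hi=1 & 0x3 = 0x1; word=0xa4400000
[13+:9] lvl=401 & 0x1ff = 0x191; word=0xa4722000
[7+:6] id=34 & 0x3f = 0x22; word=0xa4723100
[0+:7] cnt=45 & 0x7f = 0x2d; word=0xa472312d
word = 0xa472312d → big-endian bytes:
  [0]=0xa4  [1]=0x72  [2]=0x31  [3]=0x2d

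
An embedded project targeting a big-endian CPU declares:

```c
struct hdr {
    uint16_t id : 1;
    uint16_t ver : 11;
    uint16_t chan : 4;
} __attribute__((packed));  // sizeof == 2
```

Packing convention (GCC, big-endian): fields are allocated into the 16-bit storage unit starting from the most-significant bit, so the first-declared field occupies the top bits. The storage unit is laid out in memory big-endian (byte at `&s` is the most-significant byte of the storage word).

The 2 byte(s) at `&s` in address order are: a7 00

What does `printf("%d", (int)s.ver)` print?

[0]=0xa7 [1]=0x00 (big-endian) → word 0xa700
id:1 @ bit 15 → (0xa700>>15)&0x1 = 0x1
ver:11 @ bit 4 → (0xa700>>4)&0x7ff = 0x270  ←
chan:4 @ bit 0 → (0xa700>>0)&0xf = 0x0

624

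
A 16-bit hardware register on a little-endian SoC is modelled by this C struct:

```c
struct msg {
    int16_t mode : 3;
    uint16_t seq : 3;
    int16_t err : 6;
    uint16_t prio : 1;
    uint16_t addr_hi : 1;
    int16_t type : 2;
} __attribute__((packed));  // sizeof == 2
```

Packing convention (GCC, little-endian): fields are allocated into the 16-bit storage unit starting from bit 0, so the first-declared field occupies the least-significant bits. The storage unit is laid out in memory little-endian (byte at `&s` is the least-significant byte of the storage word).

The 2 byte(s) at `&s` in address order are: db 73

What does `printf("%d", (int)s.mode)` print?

[0]=0xdb [1]=0x73 (little-endian) → word 0x73db
mode [0+:3] = (word>>0) & 0x7 = 3  ←
seq [3+:3] = (word>>3) & 0x7 = 3
err [6+:6] = (word>>6) & 0x3f = 15
prio [12+:1] = (word>>12) & 0x1 = 1
addr_hi [13+:1] = (word>>13) & 0x1 = 1
type [14+:2] = (word>>14) & 0x3 = 1
mode signed 3b, MSB=0: value = 3

3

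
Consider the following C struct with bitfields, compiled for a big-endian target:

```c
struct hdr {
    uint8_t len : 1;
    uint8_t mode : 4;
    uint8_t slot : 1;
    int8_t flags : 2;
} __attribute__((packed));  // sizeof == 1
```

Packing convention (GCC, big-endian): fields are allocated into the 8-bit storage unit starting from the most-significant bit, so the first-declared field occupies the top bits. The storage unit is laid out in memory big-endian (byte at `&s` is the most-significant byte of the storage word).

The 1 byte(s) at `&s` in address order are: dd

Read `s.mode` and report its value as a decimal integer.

11

[0]=0xdd (big-endian) → word 0xdd
len [7+:1] = (word>>7) & 0x1 = 1
mode [3+:4] = (word>>3) & 0xf = 11  ←
slot [2+:1] = (word>>2) & 0x1 = 1
flags [0+:2] = (word>>0) & 0x3 = 1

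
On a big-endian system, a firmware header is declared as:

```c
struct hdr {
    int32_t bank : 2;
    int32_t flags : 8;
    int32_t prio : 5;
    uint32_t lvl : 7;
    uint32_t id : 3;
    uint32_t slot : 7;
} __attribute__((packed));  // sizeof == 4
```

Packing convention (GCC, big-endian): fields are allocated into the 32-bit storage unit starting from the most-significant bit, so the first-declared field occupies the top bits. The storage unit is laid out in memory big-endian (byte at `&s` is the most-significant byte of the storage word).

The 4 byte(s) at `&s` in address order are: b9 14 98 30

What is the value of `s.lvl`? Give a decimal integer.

38

[0]=0xb9 [1]=0x14 [2]=0x98 [3]=0x30 (big-endian) → word 0xb9149830
bank [30+:2] = (word>>30) & 0x3 = 2
flags [22+:8] = (word>>22) & 0xff = 228
prio [17+:5] = (word>>17) & 0x1f = 10
lvl [10+:7] = (word>>10) & 0x7f = 38  ←
id [7+:3] = (word>>7) & 0x7 = 0
slot [0+:7] = (word>>0) & 0x7f = 48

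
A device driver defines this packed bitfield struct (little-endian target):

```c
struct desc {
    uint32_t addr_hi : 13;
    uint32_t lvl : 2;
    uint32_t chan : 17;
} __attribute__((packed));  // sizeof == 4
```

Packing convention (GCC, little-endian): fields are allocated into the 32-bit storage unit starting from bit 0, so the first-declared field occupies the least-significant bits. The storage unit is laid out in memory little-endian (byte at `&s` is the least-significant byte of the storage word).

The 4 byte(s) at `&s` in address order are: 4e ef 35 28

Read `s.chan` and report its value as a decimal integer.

20587

[0]=0x4e [1]=0xef [2]=0x35 [3]=0x28 (little-endian) → word 0x2835ef4e
addr_hi:13 @ bit 0 → (0x2835ef4e>>0)&0x1fff = 0xf4e
lvl:2 @ bit 13 → (0x2835ef4e>>13)&0x3 = 0x3
chan:17 @ bit 15 → (0x2835ef4e>>15)&0x1ffff = 0x506b  ←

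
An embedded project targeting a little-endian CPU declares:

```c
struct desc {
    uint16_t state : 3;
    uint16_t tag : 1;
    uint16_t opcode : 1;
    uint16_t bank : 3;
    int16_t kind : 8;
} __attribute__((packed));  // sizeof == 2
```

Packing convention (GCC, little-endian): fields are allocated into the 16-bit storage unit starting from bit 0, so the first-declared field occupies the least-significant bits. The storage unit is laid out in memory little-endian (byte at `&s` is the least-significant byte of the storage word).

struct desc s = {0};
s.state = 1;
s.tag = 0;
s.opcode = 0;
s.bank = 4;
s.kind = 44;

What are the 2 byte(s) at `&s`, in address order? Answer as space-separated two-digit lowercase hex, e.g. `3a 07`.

[0+:3] state=1 & 0x7 = 0x1; word=0x0001
[3+:1] tag=0 & 0x1 = 0x0; word=0x0001
[4+:1] opcode=0 & 0x1 = 0x0; word=0x0001
[5+:3] bank=4 & 0x7 = 0x4; word=0x0081
[8+:8] kind=44 & 0xff = 0x2c; word=0x2c81
word = 0x2c81 → little-endian bytes:
  [0]=0x81  [1]=0x2c

81 2c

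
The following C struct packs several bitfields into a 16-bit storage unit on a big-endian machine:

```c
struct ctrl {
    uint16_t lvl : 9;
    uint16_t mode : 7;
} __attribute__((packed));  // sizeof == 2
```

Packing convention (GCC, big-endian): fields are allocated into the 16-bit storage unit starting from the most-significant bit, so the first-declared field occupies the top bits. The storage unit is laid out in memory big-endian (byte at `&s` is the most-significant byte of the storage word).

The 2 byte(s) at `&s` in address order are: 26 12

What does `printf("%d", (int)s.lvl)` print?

[0]=0x26 [1]=0x12 (big-endian) → word 0x2612
lvl [7+:9] = (word>>7) & 0x1ff = 76  ←
mode [0+:7] = (word>>0) & 0x7f = 18

76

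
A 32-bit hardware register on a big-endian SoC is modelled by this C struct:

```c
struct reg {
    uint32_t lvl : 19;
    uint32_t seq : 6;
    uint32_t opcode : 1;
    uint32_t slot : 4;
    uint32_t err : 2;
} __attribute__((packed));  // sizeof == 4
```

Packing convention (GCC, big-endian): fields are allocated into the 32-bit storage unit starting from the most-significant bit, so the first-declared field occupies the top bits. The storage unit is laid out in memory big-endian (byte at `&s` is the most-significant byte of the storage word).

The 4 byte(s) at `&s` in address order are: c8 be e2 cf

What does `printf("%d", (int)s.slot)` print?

[0]=0xc8 [1]=0xbe [2]=0xe2 [3]=0xcf (big-endian) → word 0xc8bee2cf
lvl:19 @ bit 13 → (0xc8bee2cf>>13)&0x7ffff = 0x645f7
seq:6 @ bit 7 → (0xc8bee2cf>>7)&0x3f = 0x5
opcode:1 @ bit 6 → (0xc8bee2cf>>6)&0x1 = 0x1
slot:4 @ bit 2 → (0xc8bee2cf>>2)&0xf = 0x3  ←
err:2 @ bit 0 → (0xc8bee2cf>>0)&0x3 = 0x3

3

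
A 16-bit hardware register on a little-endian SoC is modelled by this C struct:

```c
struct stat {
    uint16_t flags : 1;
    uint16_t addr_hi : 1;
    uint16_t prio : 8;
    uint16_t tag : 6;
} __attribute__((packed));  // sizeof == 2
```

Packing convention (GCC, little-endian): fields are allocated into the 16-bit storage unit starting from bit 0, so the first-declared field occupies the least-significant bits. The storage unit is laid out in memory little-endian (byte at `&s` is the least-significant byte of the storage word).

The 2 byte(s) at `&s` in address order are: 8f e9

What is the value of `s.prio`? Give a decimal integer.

[0]=0x8f [1]=0xe9 (little-endian) → word 0xe98f
flags:1 @ bit 0 → (0xe98f>>0)&0x1 = 0x1
addr_hi:1 @ bit 1 → (0xe98f>>1)&0x1 = 0x1
prio:8 @ bit 2 → (0xe98f>>2)&0xff = 0x63  ←
tag:6 @ bit 10 → (0xe98f>>10)&0x3f = 0x3a

99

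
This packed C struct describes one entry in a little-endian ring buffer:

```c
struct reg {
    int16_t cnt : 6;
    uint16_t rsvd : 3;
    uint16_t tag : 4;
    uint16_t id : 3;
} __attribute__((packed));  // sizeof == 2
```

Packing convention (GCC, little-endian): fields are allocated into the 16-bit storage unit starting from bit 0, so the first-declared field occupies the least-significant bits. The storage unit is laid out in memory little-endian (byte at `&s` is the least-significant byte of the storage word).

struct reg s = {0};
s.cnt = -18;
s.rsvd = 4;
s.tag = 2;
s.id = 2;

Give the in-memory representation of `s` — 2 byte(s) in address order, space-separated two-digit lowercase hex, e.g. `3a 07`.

2e 45

cnt (6b) val=-18 bits=0x2e at bit 0: 0x002e
rsvd (3b) val=4 bits=0x4 at bit 6: 0x012e
tag (4b) val=2 bits=0x2 at bit 9: 0x052e
id (3b) val=2 bits=0x2 at bit 13: 0x452e
word = 0x452e → little-endian bytes:
  [0]=0x2e  [1]=0x45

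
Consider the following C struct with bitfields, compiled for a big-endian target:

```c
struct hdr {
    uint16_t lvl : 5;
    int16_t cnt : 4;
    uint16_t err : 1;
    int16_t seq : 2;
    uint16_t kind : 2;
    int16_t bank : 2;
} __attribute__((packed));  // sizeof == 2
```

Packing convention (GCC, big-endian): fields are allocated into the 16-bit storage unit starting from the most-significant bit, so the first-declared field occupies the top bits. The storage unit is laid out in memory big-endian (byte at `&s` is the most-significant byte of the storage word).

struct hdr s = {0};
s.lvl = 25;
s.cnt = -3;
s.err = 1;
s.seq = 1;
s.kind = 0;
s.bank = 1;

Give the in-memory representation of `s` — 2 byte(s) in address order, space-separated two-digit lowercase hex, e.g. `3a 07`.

lvl (5b) val=25 bits=0x19 at bit 11: 0xc800
cnt (4b) val=-3 bits=0xd at bit 7: 0xce80
err (1b) val=1 bits=0x1 at bit 6: 0xcec0
seq (2b) val=1 bits=0x1 at bit 4: 0xced0
kind (2b) val=0 bits=0x0 at bit 2: 0xced0
bank (2b) val=1 bits=0x1 at bit 0: 0xced1
word = 0xced1 → big-endian bytes:
  [0]=0xce  [1]=0xd1

ce d1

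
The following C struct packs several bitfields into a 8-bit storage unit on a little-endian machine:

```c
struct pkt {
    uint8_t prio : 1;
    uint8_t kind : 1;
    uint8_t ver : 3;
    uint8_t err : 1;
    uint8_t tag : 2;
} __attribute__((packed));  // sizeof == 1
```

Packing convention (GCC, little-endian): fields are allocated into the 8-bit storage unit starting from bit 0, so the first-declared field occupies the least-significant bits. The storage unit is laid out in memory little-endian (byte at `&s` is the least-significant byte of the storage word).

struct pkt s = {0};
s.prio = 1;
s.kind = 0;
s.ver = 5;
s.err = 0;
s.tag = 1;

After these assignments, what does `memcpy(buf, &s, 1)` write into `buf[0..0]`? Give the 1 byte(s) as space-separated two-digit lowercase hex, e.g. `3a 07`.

55

prio (1b) val=1 bits=0x1 at bit 0: 0x01
kind (1b) val=0 bits=0x0 at bit 1: 0x01
ver (3b) val=5 bits=0x5 at bit 2: 0x15
err (1b) val=0 bits=0x0 at bit 5: 0x15
tag (2b) val=1 bits=0x1 at bit 6: 0x55
word = 0x55 → little-endian bytes:
  [0]=0x55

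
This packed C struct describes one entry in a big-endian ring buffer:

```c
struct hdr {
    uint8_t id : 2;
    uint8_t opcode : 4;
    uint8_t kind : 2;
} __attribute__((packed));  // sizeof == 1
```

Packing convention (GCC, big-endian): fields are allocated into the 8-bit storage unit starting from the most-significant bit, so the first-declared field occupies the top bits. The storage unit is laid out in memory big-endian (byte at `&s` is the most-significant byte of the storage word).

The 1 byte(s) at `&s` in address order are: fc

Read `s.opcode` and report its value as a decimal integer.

[0]=0xfc (big-endian) → word 0xfc
id [6+:2] = (word>>6) & 0x3 = 3
opcode [2+:4] = (word>>2) & 0xf = 15  ←
kind [0+:2] = (word>>0) & 0x3 = 0

15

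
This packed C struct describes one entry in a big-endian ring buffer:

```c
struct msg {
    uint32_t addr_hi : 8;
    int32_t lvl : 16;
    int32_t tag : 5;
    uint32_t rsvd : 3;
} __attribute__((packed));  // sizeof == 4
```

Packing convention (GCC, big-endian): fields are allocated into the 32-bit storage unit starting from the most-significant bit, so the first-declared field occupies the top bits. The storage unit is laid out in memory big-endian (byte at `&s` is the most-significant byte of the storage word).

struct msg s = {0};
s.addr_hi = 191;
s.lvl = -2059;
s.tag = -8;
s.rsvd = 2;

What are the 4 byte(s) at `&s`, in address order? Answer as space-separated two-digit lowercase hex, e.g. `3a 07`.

addr_hi:8 = 191 → 0xbf << 24 → word 0xbf000000
lvl:16 = -2059 → 0xf7f5 << 8 → word 0xbff7f500
tag:5 = -8 → 0x18 << 3 → word 0xbff7f5c0
rsvd:3 = 2 → 0x2 << 0 → word 0xbff7f5c2
word = 0xbff7f5c2 → big-endian bytes:
  [0]=0xbf  [1]=0xf7  [2]=0xf5  [3]=0xc2

bf f7 f5 c2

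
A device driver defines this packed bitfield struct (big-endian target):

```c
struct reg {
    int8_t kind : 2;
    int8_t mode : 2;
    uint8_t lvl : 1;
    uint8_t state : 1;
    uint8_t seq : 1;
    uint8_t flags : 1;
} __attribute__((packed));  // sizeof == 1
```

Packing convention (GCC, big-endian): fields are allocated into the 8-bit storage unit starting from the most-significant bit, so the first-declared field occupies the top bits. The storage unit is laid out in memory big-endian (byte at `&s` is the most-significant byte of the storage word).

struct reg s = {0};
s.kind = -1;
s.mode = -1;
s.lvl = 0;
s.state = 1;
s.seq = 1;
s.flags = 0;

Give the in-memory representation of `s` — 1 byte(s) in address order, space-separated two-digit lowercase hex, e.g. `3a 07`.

f6

[6+:2] kind=-1 & 0x3 = 0x3; word=0xc0
[4+:2] mode=-1 & 0x3 = 0x3; word=0xf0
[3+:1] lvl=0 & 0x1 = 0x0; word=0xf0
[2+:1] state=1 & 0x1 = 0x1; word=0xf4
[1+:1] seq=1 & 0x1 = 0x1; word=0xf6
[0+:1] flags=0 & 0x1 = 0x0; word=0xf6
word = 0xf6 → big-endian bytes:
  [0]=0xf6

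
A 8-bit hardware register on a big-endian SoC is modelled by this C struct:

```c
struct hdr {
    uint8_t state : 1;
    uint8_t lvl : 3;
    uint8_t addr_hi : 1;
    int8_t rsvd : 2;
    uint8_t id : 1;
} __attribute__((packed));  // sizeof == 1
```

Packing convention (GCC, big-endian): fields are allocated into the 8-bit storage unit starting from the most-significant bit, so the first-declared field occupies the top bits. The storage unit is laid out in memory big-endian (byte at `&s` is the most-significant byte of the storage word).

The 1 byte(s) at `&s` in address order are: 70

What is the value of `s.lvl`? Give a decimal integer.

[0]=0x70 (big-endian) → word 0x70
state:1 @ bit 7 → (0x70>>7)&0x1 = 0x0
lvl:3 @ bit 4 → (0x70>>4)&0x7 = 0x7  ←
addr_hi:1 @ bit 3 → (0x70>>3)&0x1 = 0x0
rsvd:2 @ bit 1 → (0x70>>1)&0x3 = 0x0
id:1 @ bit 0 → (0x70>>0)&0x1 = 0x0

7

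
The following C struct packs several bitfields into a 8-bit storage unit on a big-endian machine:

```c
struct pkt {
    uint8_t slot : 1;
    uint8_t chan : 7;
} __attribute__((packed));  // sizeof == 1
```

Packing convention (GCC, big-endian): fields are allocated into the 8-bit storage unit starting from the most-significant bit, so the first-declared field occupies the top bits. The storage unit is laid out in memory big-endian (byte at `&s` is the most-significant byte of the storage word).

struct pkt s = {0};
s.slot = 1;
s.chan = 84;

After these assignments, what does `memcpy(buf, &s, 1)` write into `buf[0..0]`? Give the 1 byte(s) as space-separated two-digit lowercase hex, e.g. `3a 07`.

slot (1b) val=1 bits=0x1 at bit 7: 0x80
chan (7b) val=84 bits=0x54 at bit 0: 0xd4
word = 0xd4 → big-endian bytes:
  [0]=0xd4

d4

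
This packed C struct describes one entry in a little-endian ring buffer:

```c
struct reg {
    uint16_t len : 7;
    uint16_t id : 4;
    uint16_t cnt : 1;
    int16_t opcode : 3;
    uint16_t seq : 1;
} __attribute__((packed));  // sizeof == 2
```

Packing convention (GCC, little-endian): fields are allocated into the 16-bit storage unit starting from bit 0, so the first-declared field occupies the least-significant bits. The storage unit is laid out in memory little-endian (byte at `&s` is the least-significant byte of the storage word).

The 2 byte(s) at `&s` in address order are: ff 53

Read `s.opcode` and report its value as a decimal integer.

[0]=0xff [1]=0x53 (little-endian) → word 0x53ff
len [0+:7] = (word>>0) & 0x7f = 127
id [7+:4] = (word>>7) & 0xf = 7
cnt [11+:1] = (word>>11) & 0x1 = 0
opcode [12+:3] = (word>>12) & 0x7 = 5  ←
seq [15+:1] = (word>>15) & 0x1 = 0
opcode signed 3b, MSB=1: 5 - 8 = -3

-3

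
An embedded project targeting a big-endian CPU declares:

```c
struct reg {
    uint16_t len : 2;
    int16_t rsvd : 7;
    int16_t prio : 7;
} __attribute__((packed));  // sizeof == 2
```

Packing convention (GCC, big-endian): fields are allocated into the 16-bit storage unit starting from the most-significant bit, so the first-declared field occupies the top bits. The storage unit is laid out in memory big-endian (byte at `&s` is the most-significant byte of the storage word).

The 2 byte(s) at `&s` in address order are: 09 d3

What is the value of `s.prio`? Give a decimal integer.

-45

[0]=0x09 [1]=0xd3 (big-endian) → word 0x09d3
len:2 @ bit 14 → (0x09d3>>14)&0x3 = 0x0
rsvd:7 @ bit 7 → (0x09d3>>7)&0x7f = 0x13
prio:7 @ bit 0 → (0x09d3>>0)&0x7f = 0x53  ←
prio signed 7b, MSB=1: 83 - 128 = -45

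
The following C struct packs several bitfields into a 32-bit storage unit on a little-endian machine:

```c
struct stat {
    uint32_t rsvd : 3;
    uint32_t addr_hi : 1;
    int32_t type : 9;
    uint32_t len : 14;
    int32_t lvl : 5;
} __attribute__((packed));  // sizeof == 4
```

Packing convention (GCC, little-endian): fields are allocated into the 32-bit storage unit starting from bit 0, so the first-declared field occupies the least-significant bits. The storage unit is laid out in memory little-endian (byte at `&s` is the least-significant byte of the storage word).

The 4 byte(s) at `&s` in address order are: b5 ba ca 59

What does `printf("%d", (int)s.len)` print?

3669

[0]=0xb5 [1]=0xba [2]=0xca [3]=0x59 (little-endian) → word 0x59cabab5
rsvd [0+:3] = (word>>0) & 0x7 = 5
addr_hi [3+:1] = (word>>3) & 0x1 = 0
type [4+:9] = (word>>4) & 0x1ff = 427
len [13+:14] = (word>>13) & 0x3fff = 3669  ←
lvl [27+:5] = (word>>27) & 0x1f = 11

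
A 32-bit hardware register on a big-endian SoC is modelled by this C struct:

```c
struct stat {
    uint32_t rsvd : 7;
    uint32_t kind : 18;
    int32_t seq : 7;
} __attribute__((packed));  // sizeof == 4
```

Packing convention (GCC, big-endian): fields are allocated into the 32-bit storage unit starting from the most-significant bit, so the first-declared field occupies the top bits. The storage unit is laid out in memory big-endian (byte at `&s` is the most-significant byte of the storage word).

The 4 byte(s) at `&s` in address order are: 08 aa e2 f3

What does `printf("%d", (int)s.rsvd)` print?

4

[0]=0x08 [1]=0xaa [2]=0xe2 [3]=0xf3 (big-endian) → word 0x08aae2f3
rsvd:7 @ bit 25 → (0x08aae2f3>>25)&0x7f = 0x4  ←
kind:18 @ bit 7 → (0x08aae2f3>>7)&0x3ffff = 0x155c5
seq:7 @ bit 0 → (0x08aae2f3>>0)&0x7f = 0x73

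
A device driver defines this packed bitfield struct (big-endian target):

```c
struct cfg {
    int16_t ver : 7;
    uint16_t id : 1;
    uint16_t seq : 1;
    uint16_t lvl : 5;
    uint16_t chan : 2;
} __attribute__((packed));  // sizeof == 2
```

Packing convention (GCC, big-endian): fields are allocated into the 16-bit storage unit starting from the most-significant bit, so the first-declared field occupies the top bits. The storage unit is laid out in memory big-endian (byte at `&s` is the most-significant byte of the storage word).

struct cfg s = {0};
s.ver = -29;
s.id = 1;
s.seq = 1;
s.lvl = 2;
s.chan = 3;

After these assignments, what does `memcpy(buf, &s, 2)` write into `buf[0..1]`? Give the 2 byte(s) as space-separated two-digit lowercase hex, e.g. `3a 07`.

ver:7 = -29 → 0x63 << 9 → word 0xc600
id:1 = 1 → 0x1 << 8 → word 0xc700
seq:1 = 1 → 0x1 << 7 → word 0xc780
lvl:5 = 2 → 0x2 << 2 → word 0xc788
chan:2 = 3 → 0x3 << 0 → word 0xc78b
word = 0xc78b → big-endian bytes:
  [0]=0xc7  [1]=0x8b

c7 8b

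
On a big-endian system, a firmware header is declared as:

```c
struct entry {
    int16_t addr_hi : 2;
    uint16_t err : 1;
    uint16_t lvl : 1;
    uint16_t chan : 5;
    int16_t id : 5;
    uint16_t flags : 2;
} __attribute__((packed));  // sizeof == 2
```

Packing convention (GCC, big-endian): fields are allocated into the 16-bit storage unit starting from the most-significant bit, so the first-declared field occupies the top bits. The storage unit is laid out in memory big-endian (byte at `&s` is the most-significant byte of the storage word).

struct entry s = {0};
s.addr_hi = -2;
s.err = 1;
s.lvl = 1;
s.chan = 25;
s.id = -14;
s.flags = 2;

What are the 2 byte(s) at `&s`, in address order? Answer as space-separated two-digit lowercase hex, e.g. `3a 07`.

addr_hi (2b) val=-2 bits=0x2 at bit 14: 0x8000
err (1b) val=1 bits=0x1 at bit 13: 0xa000
lvl (1b) val=1 bits=0x1 at bit 12: 0xb000
chan (5b) val=25 bits=0x19 at bit 7: 0xbc80
id (5b) val=-14 bits=0x12 at bit 2: 0xbcc8
flags (2b) val=2 bits=0x2 at bit 0: 0xbcca
word = 0xbcca → big-endian bytes:
  [0]=0xbc  [1]=0xca

bc ca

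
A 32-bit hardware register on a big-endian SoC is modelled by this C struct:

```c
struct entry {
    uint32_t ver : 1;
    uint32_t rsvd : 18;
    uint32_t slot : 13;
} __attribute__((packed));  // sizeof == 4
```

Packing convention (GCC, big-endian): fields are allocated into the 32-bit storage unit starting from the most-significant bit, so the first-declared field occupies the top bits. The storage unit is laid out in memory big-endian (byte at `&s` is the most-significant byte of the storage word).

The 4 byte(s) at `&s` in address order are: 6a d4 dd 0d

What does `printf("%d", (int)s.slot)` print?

[0]=0x6a [1]=0xd4 [2]=0xdd [3]=0x0d (big-endian) → word 0x6ad4dd0d
ver:1 @ bit 31 → (0x6ad4dd0d>>31)&0x1 = 0x0
rsvd:18 @ bit 13 → (0x6ad4dd0d>>13)&0x3ffff = 0x356a6
slot:13 @ bit 0 → (0x6ad4dd0d>>0)&0x1fff = 0x1d0d  ←

7437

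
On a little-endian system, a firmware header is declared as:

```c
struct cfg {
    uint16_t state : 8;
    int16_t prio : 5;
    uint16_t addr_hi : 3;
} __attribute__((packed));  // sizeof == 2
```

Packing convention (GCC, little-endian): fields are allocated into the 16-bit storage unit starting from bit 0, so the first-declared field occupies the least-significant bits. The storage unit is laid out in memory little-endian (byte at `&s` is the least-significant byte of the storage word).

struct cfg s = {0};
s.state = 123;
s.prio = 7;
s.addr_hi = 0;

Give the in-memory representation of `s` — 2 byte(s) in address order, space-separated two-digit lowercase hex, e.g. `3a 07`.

7b 07

state:8 = 123 → 0x7b << 0 → word 0x007b
prio:5 = 7 → 0x7 << 8 → word 0x077b
addr_hi:3 = 0 → 0x0 << 13 → word 0x077b
word = 0x077b → little-endian bytes:
  [0]=0x7b  [1]=0x07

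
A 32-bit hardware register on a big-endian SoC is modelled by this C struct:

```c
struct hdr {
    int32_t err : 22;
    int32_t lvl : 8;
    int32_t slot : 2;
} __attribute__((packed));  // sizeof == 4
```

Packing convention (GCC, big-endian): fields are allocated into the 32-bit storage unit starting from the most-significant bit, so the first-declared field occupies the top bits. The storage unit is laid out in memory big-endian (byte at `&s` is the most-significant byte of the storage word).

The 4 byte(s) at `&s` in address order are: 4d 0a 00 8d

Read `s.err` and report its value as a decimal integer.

[0]=0x4d [1]=0x0a [2]=0x00 [3]=0x8d (big-endian) → word 0x4d0a008d
err:22 @ bit 10 → (0x4d0a008d>>10)&0x3fffff = 0x134280  ←
lvl:8 @ bit 2 → (0x4d0a008d>>2)&0xff = 0x23
slot:2 @ bit 0 → (0x4d0a008d>>0)&0x3 = 0x1
err signed 22b, MSB=0: value = 1262208

1262208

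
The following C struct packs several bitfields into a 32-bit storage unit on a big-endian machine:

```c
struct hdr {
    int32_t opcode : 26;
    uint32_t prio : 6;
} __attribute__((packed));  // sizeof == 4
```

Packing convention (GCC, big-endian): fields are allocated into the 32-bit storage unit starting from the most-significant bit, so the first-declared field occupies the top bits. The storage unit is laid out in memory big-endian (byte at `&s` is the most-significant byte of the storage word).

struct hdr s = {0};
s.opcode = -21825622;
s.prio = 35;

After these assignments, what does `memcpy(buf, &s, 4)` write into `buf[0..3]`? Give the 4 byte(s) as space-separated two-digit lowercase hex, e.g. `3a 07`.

ac bd ea a3

opcode (26b) val=-21825622 bits=0x2b2f7aa at bit 6: 0xacbdea80
prio (6b) val=35 bits=0x23 at bit 0: 0xacbdeaa3
word = 0xacbdeaa3 → big-endian bytes:
  [0]=0xac  [1]=0xbd  [2]=0xea  [3]=0xa3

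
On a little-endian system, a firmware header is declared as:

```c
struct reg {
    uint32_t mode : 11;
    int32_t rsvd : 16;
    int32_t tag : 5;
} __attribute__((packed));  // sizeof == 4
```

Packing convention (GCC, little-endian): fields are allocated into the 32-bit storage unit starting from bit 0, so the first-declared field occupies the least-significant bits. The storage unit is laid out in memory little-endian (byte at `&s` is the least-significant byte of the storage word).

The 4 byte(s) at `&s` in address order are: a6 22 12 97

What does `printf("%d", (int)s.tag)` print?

-14

[0]=0xa6 [1]=0x22 [2]=0x12 [3]=0x97 (little-endian) → word 0x971222a6
mode [0+:11] = (word>>0) & 0x7ff = 678
rsvd [11+:16] = (word>>11) & 0xffff = 57924
tag [27+:5] = (word>>27) & 0x1f = 18  ←
tag signed 5b, MSB=1: 18 - 32 = -14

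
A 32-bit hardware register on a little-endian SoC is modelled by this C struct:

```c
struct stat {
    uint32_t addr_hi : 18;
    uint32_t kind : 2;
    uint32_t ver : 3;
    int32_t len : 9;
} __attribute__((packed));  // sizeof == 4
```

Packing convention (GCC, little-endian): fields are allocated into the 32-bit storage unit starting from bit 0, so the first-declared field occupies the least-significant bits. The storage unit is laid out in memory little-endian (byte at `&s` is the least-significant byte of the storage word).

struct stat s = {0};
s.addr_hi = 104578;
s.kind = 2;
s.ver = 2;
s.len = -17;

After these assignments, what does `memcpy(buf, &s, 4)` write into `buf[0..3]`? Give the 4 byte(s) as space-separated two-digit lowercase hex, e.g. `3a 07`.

addr_hi:18 = 104578 → 0x19882 << 0 → word 0x00019882
kind:2 = 2 → 0x2 << 18 → word 0x00099882
ver:3 = 2 → 0x2 << 20 → word 0x00299882
len:9 = -17 → 0x1ef << 23 → word 0xf7a99882
word = 0xf7a99882 → little-endian bytes:
  [0]=0x82  [1]=0x98  [2]=0xa9  [3]=0xf7

82 98 a9 f7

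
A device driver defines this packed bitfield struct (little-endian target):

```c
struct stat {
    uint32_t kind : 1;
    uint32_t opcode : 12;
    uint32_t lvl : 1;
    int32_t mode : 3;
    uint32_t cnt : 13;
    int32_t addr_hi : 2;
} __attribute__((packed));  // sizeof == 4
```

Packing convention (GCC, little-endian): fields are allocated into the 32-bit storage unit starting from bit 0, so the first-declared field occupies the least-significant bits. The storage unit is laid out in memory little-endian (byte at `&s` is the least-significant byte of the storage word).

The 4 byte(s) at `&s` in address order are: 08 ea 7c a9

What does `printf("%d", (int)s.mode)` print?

3

[0]=0x08 [1]=0xea [2]=0x7c [3]=0xa9 (little-endian) → word 0xa97cea08
kind [0+:1] = (word>>0) & 0x1 = 0
opcode [1+:12] = (word>>1) & 0xfff = 1284
lvl [13+:1] = (word>>13) & 0x1 = 1
mode [14+:3] = (word>>14) & 0x7 = 3  ←
cnt [17+:13] = (word>>17) & 0x1fff = 5310
addr_hi [30+:2] = (word>>30) & 0x3 = 2
mode signed 3b, MSB=0: value = 3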